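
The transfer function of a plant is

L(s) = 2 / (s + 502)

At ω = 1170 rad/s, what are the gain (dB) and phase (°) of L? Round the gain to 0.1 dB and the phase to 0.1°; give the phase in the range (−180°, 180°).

-56.1 dB, -66.8°

Substitute s = j1170:
Numerator: 2 = 2 + j0
Denominator: (j1170) + 502 = 502 + j1170
|N| = √(2² + 0²) ≈ 2, ∠N ≈ 0.00°
|D| = √(502² + 1170²) ≈ 1273.1, ∠D ≈ 66.78°
|L| = 2 / 1273.1 ≈ 0.001571
Gain = 20 log₁₀(0.001571) ≈ -56.08 dB
∠L = 0.00° − 66.78° = -66.78°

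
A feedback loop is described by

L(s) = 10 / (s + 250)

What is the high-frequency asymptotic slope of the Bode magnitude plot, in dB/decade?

Each pole contributes −20 dB/decade at high frequency; each zero contributes +20 dB/decade.
Net: 0 zero(s) − 1 pole(s) → -20 dB/decade.

-20 dB/decade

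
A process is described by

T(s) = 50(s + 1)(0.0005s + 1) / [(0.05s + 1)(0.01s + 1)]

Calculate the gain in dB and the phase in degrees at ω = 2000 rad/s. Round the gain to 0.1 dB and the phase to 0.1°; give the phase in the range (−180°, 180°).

37.0 dB, -41.6°

At ω = 2000 rad/s:
zero (1 + j2000·1) = 1 + j2000 → |·| ≈ 2000, ∠ ≈ 89.97°
zero (1 + j2000·0.0005) = 1 + j1 → |·| ≈ 1.4142, ∠ ≈ 45.00°
pole (1 + j2000·0.05) = 1 + j100 → |·| ≈ 100, ∠ ≈ 89.43°
pole (1 + j2000·0.01) = 1 + j20 → |·| ≈ 20.025, ∠ ≈ 87.14°
|T| = 50 · 2000 · 1.4142 / (100 · 20.025) ≈ 70.622
Gain = 20 log₁₀(70.622) ≈ 36.98 dB
∠T = (89.97° + 45.00°) − (89.43° + 87.14°) = -41.60°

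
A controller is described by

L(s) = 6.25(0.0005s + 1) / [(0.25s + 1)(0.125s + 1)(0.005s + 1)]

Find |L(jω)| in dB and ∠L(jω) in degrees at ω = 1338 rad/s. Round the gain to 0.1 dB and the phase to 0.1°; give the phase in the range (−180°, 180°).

-94.0 dB, 132.8°

At ω = 1338 rad/s:
zero (1 + j1338·0.0005) = 1 + j0.669 → |·| ≈ 1.2031, ∠ ≈ 33.78°
pole (1 + j1338·0.25) = 1 + j334.5 → |·| ≈ 334.5, ∠ ≈ 89.83°
pole (1 + j1338·0.125) = 1 + j167.25 → |·| ≈ 167.25, ∠ ≈ 89.66°
pole (1 + j1338·0.005) = 1 + j6.69 → |·| ≈ 6.7643, ∠ ≈ 81.50°
|L| = 6.25 · 1.2031 / (334.5 · 167.25 · 6.7643) ≈ 1.987e-05
Gain = 20 log₁₀(1.987e-05) ≈ -94.04 dB
∠L = (33.78°) − (89.83° + 89.66° + 81.50°) = -227.21° ≡ 132.79° (principal value)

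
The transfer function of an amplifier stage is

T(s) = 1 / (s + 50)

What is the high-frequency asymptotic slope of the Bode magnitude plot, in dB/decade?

Each pole contributes −20 dB/decade at high frequency; each zero contributes +20 dB/decade.
Net: 0 zero(s) − 1 pole(s) → -20 dB/decade.

-20 dB/decade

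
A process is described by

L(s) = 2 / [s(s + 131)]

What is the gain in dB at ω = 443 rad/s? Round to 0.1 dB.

-100.2 dB

At s = jω = j443:
pole (s+131): 131 + j443 → |·| = √(131²+443²) = √213410 ≈ 461.96, ∠ = arctan(443/131) ≈ 73.53°
pole at origin: |s| = 443, ∠ = 90.00° (in denominator)
|L| = 2 / 2.0465e+05 ≈ 9.7728e-06
Gain = 20 log₁₀(9.7728e-06) ≈ -100.20 dB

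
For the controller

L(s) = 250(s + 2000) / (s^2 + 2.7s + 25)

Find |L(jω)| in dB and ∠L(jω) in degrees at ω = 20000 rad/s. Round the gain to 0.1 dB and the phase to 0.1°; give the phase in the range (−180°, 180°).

At s = jω = j20000:
zero (s+2000): 2000 + j20000 → |·| = √(2000²+20000²) = √404000000 ≈ 20100, ∠ = arctan(20000/2000) ≈ 84.29°
quadratic: (j20000)² + 2.7·j20000 + 25 = -399999975 + j54000 → |·| ≈ 4e+08, ∠ ≈ 179.99°
|L| = 250 · 20100 / 4e+08 ≈ 0.012563
Gain = 20 log₁₀(0.012563) ≈ -38.02 dB
∠L = 84.29° − 179.99° = -95.70°

-38.0 dB, -95.7°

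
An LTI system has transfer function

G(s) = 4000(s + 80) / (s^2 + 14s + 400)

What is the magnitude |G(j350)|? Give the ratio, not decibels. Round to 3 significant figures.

At s = jω = j350:
zero (s+80): 80 + j350 → |·| = √(80²+350²) = √128900 ≈ 359.03, ∠ = arctan(350/80) ≈ 77.12°
quadratic: (j350)² + 14·j350 + 400 = -122100 + j4900 → |·| ≈ 1.222e+05, ∠ ≈ 177.70°
|G| = 4000 · 359.03 / 1.222e+05 ≈ 11.752

11.8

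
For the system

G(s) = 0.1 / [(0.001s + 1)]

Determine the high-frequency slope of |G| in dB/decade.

Each pole contributes −20 dB/decade at high frequency; each zero contributes +20 dB/decade.
Net: 0 zero(s) − 1 pole(s) → -20 dB/decade.

-20 dB/decade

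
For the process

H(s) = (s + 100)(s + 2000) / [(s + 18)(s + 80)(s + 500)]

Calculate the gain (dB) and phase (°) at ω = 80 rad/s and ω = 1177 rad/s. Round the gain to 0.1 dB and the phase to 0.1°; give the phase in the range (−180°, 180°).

At s = jω = j80:
zero (s+100): 100 + j80 → |·| = √(100²+80²) = √16400 ≈ 128.06, ∠ = arctan(80/100) ≈ 38.66°
zero (s+2000): 2000 + j80 → |·| = √(2000²+80²) = √4006400 ≈ 2001.6, ∠ = arctan(80/2000) ≈ 2.29°
pole (s+18): 18 + j80 → |·| = √(18²+80²) = √6724 ≈ 82, ∠ = arctan(80/18) ≈ 77.32°
pole (s+80): 80 + j80 → |·| = √(80²+80²) = √12800 ≈ 113.14, ∠ = arctan(80/80) ≈ 45.00°
pole (s+500): 500 + j80 → |·| = √(500²+80²) = √256400 ≈ 506.36, ∠ = arctan(80/500) ≈ 9.09°
|H| = 1 · 2.5632e+05 / 4.6977e+06 ≈ 0.054563
Gain = 20 log₁₀(0.054563) ≈ -25.26 dB
∠H = 40.95° − 131.41° = -90.46°

At s = jω = j1177:
zero (s+100): 100 + j1177 → |·| = √(100²+1177²) = √1395329 ≈ 1181.2, ∠ = arctan(1177/100) ≈ 85.14°
zero (s+2000): 2000 + j1177 → |·| = √(2000²+1177²) = √5385329 ≈ 2320.6, ∠ = arctan(1177/2000) ≈ 30.48°
pole (s+18): 18 + j1177 → |·| = √(18²+1177²) = √1385653 ≈ 1177.1, ∠ = arctan(1177/18) ≈ 89.12°
pole (s+80): 80 + j1177 → |·| = √(80²+1177²) = √1391729 ≈ 1179.7, ∠ = arctan(1177/80) ≈ 86.11°
pole (s+500): 500 + j1177 → |·| = √(500²+1177²) = √1635329 ≈ 1278.8, ∠ = arctan(1177/500) ≈ 66.98°
|H| = 1 · 2.7411e+06 / 1.7758e+09 ≈ 0.0015436
Gain = 20 log₁₀(0.0015436) ≈ -56.23 dB
∠H = 115.62° − 242.21° = -126.59°

ω = 80: -25.3 dB, -90.5°; ω = 1177: -56.2 dB, -126.6°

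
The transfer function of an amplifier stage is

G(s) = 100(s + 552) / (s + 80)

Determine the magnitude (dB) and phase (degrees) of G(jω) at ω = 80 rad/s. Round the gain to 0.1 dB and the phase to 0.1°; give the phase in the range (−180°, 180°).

53.9 dB, -36.8°

At s = jω = j80:
zero (s+552): 552 + j80 → |·| = √(552²+80²) = √311104 ≈ 557.77, ∠ = arctan(80/552) ≈ 8.25°
pole (s+80): 80 + j80 → |·| = √(80²+80²) = √12800 ≈ 113.14, ∠ = arctan(80/80) ≈ 45.00°
|G| = 100 · 557.77 / 113.14 ≈ 492.99
Gain = 20 log₁₀(492.99) ≈ 53.86 dB
∠G = 8.25° − 45.00° = -36.75°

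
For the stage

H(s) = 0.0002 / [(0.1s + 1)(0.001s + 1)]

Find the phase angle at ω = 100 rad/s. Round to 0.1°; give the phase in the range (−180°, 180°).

At ω = 100 rad/s:
pole (1 + j100·0.1) = 1 + j10 → |·| ≈ 10.05, ∠ ≈ 84.29°
pole (1 + j100·0.001) = 1 + j0.1 → |·| ≈ 1.005, ∠ ≈ 5.71°
∠H = (0°) − (84.29° + 5.71°) = -90.00°

-90.0°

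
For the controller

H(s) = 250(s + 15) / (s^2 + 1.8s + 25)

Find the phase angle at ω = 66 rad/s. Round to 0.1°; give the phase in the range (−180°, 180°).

-101.2°

At s = jω = j66:
zero (s+15): 15 + j66 → |·| = √(15²+66²) = √4581 ≈ 67.683, ∠ = arctan(66/15) ≈ 77.20°
quadratic: (j66)² + 1.8·j66 + 25 = -4331 + j118.8 → |·| ≈ 4332.6, ∠ ≈ 178.43°
∠H = 77.20° − 178.43° = -101.23°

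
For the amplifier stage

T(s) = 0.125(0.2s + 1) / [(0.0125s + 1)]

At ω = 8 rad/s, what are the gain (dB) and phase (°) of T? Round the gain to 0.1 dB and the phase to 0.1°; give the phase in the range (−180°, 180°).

At ω = 8 rad/s:
zero (1 + j8·0.2) = 1 + j1.6 → |·| ≈ 1.8868, ∠ ≈ 57.99°
pole (1 + j8·0.0125) = 1 + j0.1 → |·| ≈ 1.005, ∠ ≈ 5.71°
|T| = 0.125 · 1.8868 / (1.005) ≈ 0.23468
Gain = 20 log₁₀(0.23468) ≈ -12.59 dB
∠T = (57.99°) − (5.71°) = 52.28°

-12.6 dB, 52.3°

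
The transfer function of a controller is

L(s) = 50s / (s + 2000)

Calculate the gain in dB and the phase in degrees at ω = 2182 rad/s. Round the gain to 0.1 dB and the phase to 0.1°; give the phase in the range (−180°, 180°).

31.3 dB, 42.5°

At s = jω = j2182:
zero at origin: s = j2182 → |·| = 2182, ∠ = 90.00°
pole (s+2000): 2000 + j2182 → |·| = √(2000²+2182²) = √8761124 ≈ 2959.9, ∠ = arctan(2182/2000) ≈ 47.49°
|L| = 50 · 2182 / 2959.9 ≈ 36.859
Gain = 20 log₁₀(36.859) ≈ 31.33 dB
∠L = 90.00° − 47.49° = 42.51°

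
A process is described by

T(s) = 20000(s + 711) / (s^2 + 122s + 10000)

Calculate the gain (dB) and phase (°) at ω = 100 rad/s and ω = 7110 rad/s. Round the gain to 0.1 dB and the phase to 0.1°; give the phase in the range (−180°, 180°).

ω = 100: 61.4 dB, -82.0°; ω = 7110: 9.0 dB, -94.7°

At s = jω = j100:
zero (s+711): 711 + j100 → |·| = √(711²+100²) = √515521 ≈ 718, ∠ = arctan(100/711) ≈ 8.01°
quadratic: (j100)² + 122·j100 + 10000 = 0 + j12200 → |·| ≈ 12200, ∠ ≈ 90.00°
|T| = 20000 · 718 / 12200 ≈ 1177
Gain = 20 log₁₀(1177) ≈ 61.42 dB
∠T = 8.01° − 90.00° = -81.99°

At s = jω = j7110:
zero (s+711): 711 + j7110 → |·| = √(711²+7110²) = √51057621 ≈ 7145.5, ∠ = arctan(7110/711) ≈ 84.29°
quadratic: (j7110)² + 122·j7110 + 10000 = -50542100 + j867420 → |·| ≈ 5.055e+07, ∠ ≈ 179.02°
|T| = 20000 · 7145.5 / 5.055e+07 ≈ 2.8271
Gain = 20 log₁₀(2.8271) ≈ 9.03 dB
∠T = 84.29° − 179.02° = -94.73°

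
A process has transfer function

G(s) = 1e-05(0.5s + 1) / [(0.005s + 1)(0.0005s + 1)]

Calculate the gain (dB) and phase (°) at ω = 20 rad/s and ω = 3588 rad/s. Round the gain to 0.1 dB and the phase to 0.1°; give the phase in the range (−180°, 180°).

At ω = 20 rad/s:
zero (1 + j20·0.5) = 1 + j10 → |·| ≈ 10.05, ∠ ≈ 84.29°
pole (1 + j20·0.005) = 1 + j0.1 → |·| ≈ 1.005, ∠ ≈ 5.71°
pole (1 + j20·0.0005) = 1 + j0.01 → |·| ≈ 1, ∠ ≈ 0.57°
|G| = 1e-05 · 10.05 / (1.005 · 1) ≈ 0.0001
Gain = 20 log₁₀(0.0001) ≈ -80.00 dB
∠G = (84.29°) − (5.71° + 0.57°) = 78.01°

At ω = 3588 rad/s:
zero (1 + j3588·0.5) = 1 + j1794 → |·| ≈ 1794, ∠ ≈ 89.97°
pole (1 + j3588·0.005) = 1 + j17.94 → |·| ≈ 17.968, ∠ ≈ 86.81°
pole (1 + j3588·0.0005) = 1 + j1.794 → |·| ≈ 2.0539, ∠ ≈ 60.86°
|G| = 1e-05 · 1794 / (17.968 · 2.0539) ≈ 0.00048612
Gain = 20 log₁₀(0.00048612) ≈ -66.27 dB
∠G = (89.97°) − (86.81° + 60.86°) = -57.70°

ω = 20: -80.0 dB, 78.0°; ω = 3588: -66.3 dB, -57.7°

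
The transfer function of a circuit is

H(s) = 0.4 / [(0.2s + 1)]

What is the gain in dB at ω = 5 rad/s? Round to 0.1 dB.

At ω = 5 rad/s:
pole (1 + j5·0.2) = 1 + j1 → |·| ≈ 1.4142, ∠ ≈ 45.00°
|H| = 0.4 · 1 / (1.4142) ≈ 0.28285
Gain = 20 log₁₀(0.28285) ≈ -10.97 dB

-11.0 dB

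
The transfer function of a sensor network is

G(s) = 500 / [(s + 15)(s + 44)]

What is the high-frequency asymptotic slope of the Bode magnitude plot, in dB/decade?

Each pole contributes −20 dB/decade at high frequency; each zero contributes +20 dB/decade.
Net: 0 zero(s) − 2 pole(s) → -40 dB/decade.

-40 dB/decade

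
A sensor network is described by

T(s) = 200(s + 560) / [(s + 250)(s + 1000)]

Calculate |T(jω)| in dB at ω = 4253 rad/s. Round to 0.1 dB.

-26.7 dB

At s = jω = j4253:
zero (s+560): 560 + j4253 → |·| = √(560²+4253²) = √18401609 ≈ 4289.7, ∠ = arctan(4253/560) ≈ 82.50°
pole (s+250): 250 + j4253 → |·| = √(250²+4253²) = √18150509 ≈ 4260.3, ∠ = arctan(4253/250) ≈ 86.64°
pole (s+1000): 1000 + j4253 → |·| = √(1000²+4253²) = √19088009 ≈ 4369, ∠ = arctan(4253/1000) ≈ 76.77°
|T| = 200 · 4289.7 / 1.8613e+07 ≈ 0.046094
Gain = 20 log₁₀(0.046094) ≈ -26.73 dB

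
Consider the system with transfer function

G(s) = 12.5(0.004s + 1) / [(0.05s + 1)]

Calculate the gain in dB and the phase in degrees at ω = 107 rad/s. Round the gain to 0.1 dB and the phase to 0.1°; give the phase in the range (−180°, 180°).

8.0 dB, -56.2°

At ω = 107 rad/s:
zero (1 + j107·0.004) = 1 + j0.428 → |·| ≈ 1.0877, ∠ ≈ 23.17°
pole (1 + j107·0.05) = 1 + j5.35 → |·| ≈ 5.4427, ∠ ≈ 79.41°
|G| = 12.5 · 1.0877 / (5.4427) ≈ 2.4981
Gain = 20 log₁₀(2.4981) ≈ 7.95 dB
∠G = (23.17°) − (79.41°) = -56.24°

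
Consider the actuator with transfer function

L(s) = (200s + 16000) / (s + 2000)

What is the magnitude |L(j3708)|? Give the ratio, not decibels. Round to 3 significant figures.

176

Substitute s = j3708:
Numerator: 200(j3708) + 16000 = 16000 + j741600
Denominator: (j3708) + 2000 = 2000 + j3708
|N| = √(16000² + 741600²) ≈ 7.4177e+05, ∠N ≈ 88.76°
|D| = √(2000² + 3708²) ≈ 4213, ∠D ≈ 61.66°
|L| = 7.4177e+05 / 4213 ≈ 176.07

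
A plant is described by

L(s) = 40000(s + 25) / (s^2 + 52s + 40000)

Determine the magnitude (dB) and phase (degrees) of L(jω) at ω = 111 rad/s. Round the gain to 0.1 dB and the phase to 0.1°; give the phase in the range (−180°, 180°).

At s = jω = j111:
zero (s+25): 25 + j111 → |·| = √(25²+111²) = √12946 ≈ 113.78, ∠ = arctan(111/25) ≈ 77.31°
quadratic: (j111)² + 52·j111 + 40000 = 27679 + j5772 → |·| ≈ 28274, ∠ ≈ 11.78°
|L| = 40000 · 113.78 / 28274 ≈ 160.97
Gain = 20 log₁₀(160.97) ≈ 44.13 dB
∠L = 77.31° − 11.78° = 65.53°

44.1 dB, 65.5°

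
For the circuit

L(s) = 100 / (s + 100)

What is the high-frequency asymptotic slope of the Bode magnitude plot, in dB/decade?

Each pole contributes −20 dB/decade at high frequency; each zero contributes +20 dB/decade.
Net: 0 zero(s) − 1 pole(s) → -20 dB/decade.

-20 dB/decade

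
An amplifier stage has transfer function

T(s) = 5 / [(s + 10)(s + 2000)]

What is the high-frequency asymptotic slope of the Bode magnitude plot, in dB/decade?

Each pole contributes −20 dB/decade at high frequency; each zero contributes +20 dB/decade.
Net: 0 zero(s) − 2 pole(s) → -40 dB/decade.

-40 dB/decade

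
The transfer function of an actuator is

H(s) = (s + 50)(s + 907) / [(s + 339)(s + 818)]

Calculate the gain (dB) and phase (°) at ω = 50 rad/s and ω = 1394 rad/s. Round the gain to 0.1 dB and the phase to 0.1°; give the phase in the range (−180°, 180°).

At s = jω = j50:
zero (s+50): 50 + j50 → |·| = √(50²+50²) = √5000 ≈ 70.711, ∠ = arctan(50/50) ≈ 45.00°
zero (s+907): 907 + j50 → |·| = √(907²+50²) = √825149 ≈ 908.38, ∠ = arctan(50/907) ≈ 3.16°
pole (s+339): 339 + j50 → |·| = √(339²+50²) = √117421 ≈ 342.67, ∠ = arctan(50/339) ≈ 8.39°
pole (s+818): 818 + j50 → |·| = √(818²+50²) = √671624 ≈ 819.53, ∠ = arctan(50/818) ≈ 3.50°
|H| = 1 · 64232 / 2.8083e+05 ≈ 0.22872
Gain = 20 log₁₀(0.22872) ≈ -12.81 dB
∠H = 48.16° − 11.89° = 36.27°

At s = jω = j1394:
zero (s+50): 50 + j1394 → |·| = √(50²+1394²) = √1945736 ≈ 1394.9, ∠ = arctan(1394/50) ≈ 87.95°
zero (s+907): 907 + j1394 → |·| = √(907²+1394²) = √2765885 ≈ 1663.1, ∠ = arctan(1394/907) ≈ 56.95°
pole (s+339): 339 + j1394 → |·| = √(339²+1394²) = √2058157 ≈ 1434.6, ∠ = arctan(1394/339) ≈ 76.33°
pole (s+818): 818 + j1394 → |·| = √(818²+1394²) = √2612360 ≈ 1616.3, ∠ = arctan(1394/818) ≈ 59.60°
|H| = 1 · 2.3199e+06 / 2.3187e+06 ≈ 1.0005
Gain = 20 log₁₀(1.0005) ≈ 0.00 dB
∠H = 144.90° − 135.93° = 8.97°

ω = 50: -12.8 dB, 36.3°; ω = 1394: 0.0 dB, 9.0°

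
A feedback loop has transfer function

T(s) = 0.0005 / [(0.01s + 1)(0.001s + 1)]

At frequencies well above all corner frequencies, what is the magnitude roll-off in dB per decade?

-40 dB/decade

Each pole contributes −20 dB/decade at high frequency; each zero contributes +20 dB/decade.
Net: 0 zero(s) − 2 pole(s) → -40 dB/decade.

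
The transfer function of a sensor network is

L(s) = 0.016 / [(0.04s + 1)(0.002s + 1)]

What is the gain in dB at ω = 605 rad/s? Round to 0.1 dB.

-67.5 dB

At ω = 605 rad/s:
pole (1 + j605·0.04) = 1 + j24.2 → |·| ≈ 24.221, ∠ ≈ 87.63°
pole (1 + j605·0.002) = 1 + j1.21 → |·| ≈ 1.5697, ∠ ≈ 50.43°
|L| = 0.016 · 1 / (24.221 · 1.5697) ≈ 0.00042083
Gain = 20 log₁₀(0.00042083) ≈ -67.52 dB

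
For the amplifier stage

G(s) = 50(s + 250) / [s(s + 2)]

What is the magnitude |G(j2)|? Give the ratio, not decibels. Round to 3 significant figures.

At s = jω = j2:
zero (s+250): 250 + j2 → |·| = √(250²+2²) = √62504 ≈ 250.01, ∠ = arctan(2/250) ≈ 0.46°
pole (s+2): 2 + j2 → |·| = √(2²+2²) = √8 ≈ 2.8284, ∠ = arctan(2/2) ≈ 45.00°
pole at origin: |s| = 2, ∠ = 90.00° (in denominator)
|G| = 50 · 250.01 / 5.6568 ≈ 2209.8

2.21e+03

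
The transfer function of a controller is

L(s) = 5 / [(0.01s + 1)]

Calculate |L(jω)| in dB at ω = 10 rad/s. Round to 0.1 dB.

13.9 dB

At ω = 10 rad/s:
pole (1 + j10·0.01) = 1 + j0.1 → |·| ≈ 1.005, ∠ ≈ 5.71°
|L| = 5 · 1 / (1.005) ≈ 4.9751
Gain = 20 log₁₀(4.9751) ≈ 13.94 dB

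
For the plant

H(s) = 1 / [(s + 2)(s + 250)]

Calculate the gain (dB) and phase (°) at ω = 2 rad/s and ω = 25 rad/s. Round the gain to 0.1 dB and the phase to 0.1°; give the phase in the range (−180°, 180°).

At s = jω = j2:
pole (s+2): 2 + j2 → |·| = √(2²+2²) = √8 ≈ 2.8284, ∠ = arctan(2/2) ≈ 45.00°
pole (s+250): 250 + j2 → |·| = √(250²+2²) = √62504 ≈ 250.01, ∠ = arctan(2/250) ≈ 0.46°
|H| = 1 / 707.13 ≈ 0.0014142
Gain = 20 log₁₀(0.0014142) ≈ -56.99 dB
∠H = 0.00° − 45.46° = -45.46°

At s = jω = j25:
pole (s+2): 2 + j25 → |·| = √(2²+25²) = √629 ≈ 25.08, ∠ = arctan(25/2) ≈ 85.43°
pole (s+250): 250 + j25 → |·| = √(250²+25²) = √63125 ≈ 251.25, ∠ = arctan(25/250) ≈ 5.71°
|H| = 1 / 6301.3 ≈ 0.0001587
Gain = 20 log₁₀(0.0001587) ≈ -75.99 dB
∠H = 0.00° − 91.14° = -91.14°

ω = 2: -57.0 dB, -45.5°; ω = 25: -76.0 dB, -91.1°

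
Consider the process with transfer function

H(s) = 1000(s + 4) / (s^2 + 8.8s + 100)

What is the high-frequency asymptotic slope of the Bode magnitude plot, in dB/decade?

-20 dB/decade

Each pole contributes −20 dB/decade at high frequency; each zero contributes +20 dB/decade.
Net: 1 zero(s) − 2 pole(s) → -20 dB/decade.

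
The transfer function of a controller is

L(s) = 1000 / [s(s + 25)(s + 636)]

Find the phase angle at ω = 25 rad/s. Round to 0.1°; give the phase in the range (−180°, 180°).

At s = jω = j25:
pole (s+25): 25 + j25 → |·| = √(25²+25²) = √1250 ≈ 35.355, ∠ = arctan(25/25) ≈ 45.00°
pole (s+636): 636 + j25 → |·| = √(636²+25²) = √405121 ≈ 636.49, ∠ = arctan(25/636) ≈ 2.25°
pole at origin: |s| = 25, ∠ = 90.00° (in denominator)
∠L = 0.00° − 137.25° = -137.25°

-137.3°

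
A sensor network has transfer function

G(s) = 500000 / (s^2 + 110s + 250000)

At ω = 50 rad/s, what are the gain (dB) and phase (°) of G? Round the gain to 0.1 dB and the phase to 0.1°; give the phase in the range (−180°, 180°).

At s = jω = j50:
quadratic: (j50)² + 110·j50 + 250000 = 247500 + j5500 → |·| ≈ 2.4756e+05, ∠ ≈ 1.27°
|G| = 500000 / 2.4756e+05 ≈ 2.0197
Gain = 20 log₁₀(2.0197) ≈ 6.11 dB
∠G = 0.00° − 1.27° = -1.27°

6.1 dB, -1.3°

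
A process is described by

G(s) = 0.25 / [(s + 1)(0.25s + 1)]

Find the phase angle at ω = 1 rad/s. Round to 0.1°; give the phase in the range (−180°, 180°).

At ω = 1 rad/s:
pole (1 + j1·1) = 1 + j1 → |·| ≈ 1.4142, ∠ ≈ 45.00°
pole (1 + j1·0.25) = 1 + j0.25 → |·| ≈ 1.0308, ∠ ≈ 14.04°
∠G = (0°) − (45.00° + 14.04°) = -59.04°

-59.0°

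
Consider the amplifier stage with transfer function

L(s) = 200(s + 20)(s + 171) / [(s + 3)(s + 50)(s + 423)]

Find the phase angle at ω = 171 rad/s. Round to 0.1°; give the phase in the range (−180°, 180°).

At s = jω = j171:
zero (s+20): 20 + j171 → |·| = √(20²+171²) = √29641 ≈ 172.17, ∠ = arctan(171/20) ≈ 83.33°
zero (s+171): 171 + j171 → |·| = √(171²+171²) = √58482 ≈ 241.83, ∠ = arctan(171/171) ≈ 45.00°
pole (s+3): 3 + j171 → |·| = √(3²+171²) = √29250 ≈ 171.03, ∠ = arctan(171/3) ≈ 88.99°
pole (s+50): 50 + j171 → |·| = √(50²+171²) = √31741 ≈ 178.16, ∠ = arctan(171/50) ≈ 73.70°
pole (s+423): 423 + j171 → |·| = √(423²+171²) = √208170 ≈ 456.26, ∠ = arctan(171/423) ≈ 22.01°
∠L = 128.33° − 184.70° = -56.37°

-56.4°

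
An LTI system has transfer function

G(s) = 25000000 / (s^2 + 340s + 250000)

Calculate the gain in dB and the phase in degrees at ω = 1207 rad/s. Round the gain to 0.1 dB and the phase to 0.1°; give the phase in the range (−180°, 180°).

At s = jω = j1207:
quadratic: (j1207)² + 340·j1207 + 250000 = -1206849 + j410380 → |·| ≈ 1.2747e+06, ∠ ≈ 161.22°
|G| = 25000000 / 1.2747e+06 ≈ 19.612
Gain = 20 log₁₀(19.612) ≈ 25.85 dB
∠G = 0.00° − 161.22° = -161.22°

25.9 dB, -161.2°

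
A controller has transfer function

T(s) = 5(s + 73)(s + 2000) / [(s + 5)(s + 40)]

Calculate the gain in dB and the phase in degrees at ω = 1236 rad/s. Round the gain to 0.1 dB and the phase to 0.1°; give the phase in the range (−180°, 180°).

19.6 dB, -59.6°

At s = jω = j1236:
zero (s+73): 73 + j1236 → |·| = √(73²+1236²) = √1533025 ≈ 1238.2, ∠ = arctan(1236/73) ≈ 86.62°
zero (s+2000): 2000 + j1236 → |·| = √(2000²+1236²) = √5527696 ≈ 2351.1, ∠ = arctan(1236/2000) ≈ 31.72°
pole (s+5): 5 + j1236 → |·| = √(5²+1236²) = √1527721 ≈ 1236, ∠ = arctan(1236/5) ≈ 89.77°
pole (s+40): 40 + j1236 → |·| = √(40²+1236²) = √1529296 ≈ 1236.6, ∠ = arctan(1236/40) ≈ 88.15°
|T| = 5 · 2.9111e+06 / 1.5284e+06 ≈ 9.5234
Gain = 20 log₁₀(9.5234) ≈ 19.58 dB
∠T = 118.34° − 177.92° = -59.58°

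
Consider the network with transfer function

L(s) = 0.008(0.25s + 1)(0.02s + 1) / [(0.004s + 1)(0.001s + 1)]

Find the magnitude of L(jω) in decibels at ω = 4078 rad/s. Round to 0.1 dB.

At ω = 4078 rad/s:
zero (1 + j4078·0.25) = 1 + j1019.5 → |·| ≈ 1019.5, ∠ ≈ 89.94°
zero (1 + j4078·0.02) = 1 + j81.56 → |·| ≈ 81.566, ∠ ≈ 89.30°
pole (1 + j4078·0.004) = 1 + j16.312 → |·| ≈ 16.343, ∠ ≈ 86.49°
pole (1 + j4078·0.001) = 1 + j4.078 → |·| ≈ 4.1988, ∠ ≈ 76.22°
|L| = 0.008 · 1019.5 · 81.566 / (16.343 · 4.1988) ≈ 9.6946
Gain = 20 log₁₀(9.6946) ≈ 19.73 dB

19.7 dB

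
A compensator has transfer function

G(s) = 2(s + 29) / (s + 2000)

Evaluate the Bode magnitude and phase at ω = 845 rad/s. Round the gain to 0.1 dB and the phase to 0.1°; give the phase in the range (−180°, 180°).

-2.2 dB, 65.1°

At s = jω = j845:
zero (s+29): 29 + j845 → |·| = √(29²+845²) = √714866 ≈ 845.5, ∠ = arctan(845/29) ≈ 88.03°
pole (s+2000): 2000 + j845 → |·| = √(2000²+845²) = √4714025 ≈ 2171.2, ∠ = arctan(845/2000) ≈ 22.90°
|G| = 2 · 845.5 / 2171.2 ≈ 0.77883
Gain = 20 log₁₀(0.77883) ≈ -2.17 dB
∠G = 88.03° − 22.90° = 65.13°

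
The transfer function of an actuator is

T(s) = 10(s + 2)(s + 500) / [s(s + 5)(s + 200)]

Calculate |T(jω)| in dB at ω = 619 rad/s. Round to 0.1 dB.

-34.1 dB

At s = jω = j619:
zero (s+2): 2 + j619 → |·| = √(2²+619²) = √383165 ≈ 619, ∠ = arctan(619/2) ≈ 89.81°
zero (s+500): 500 + j619 → |·| = √(500²+619²) = √633161 ≈ 795.71, ∠ = arctan(619/500) ≈ 51.07°
pole (s+5): 5 + j619 → |·| = √(5²+619²) = √383186 ≈ 619.02, ∠ = arctan(619/5) ≈ 89.54°
pole (s+200): 200 + j619 → |·| = √(200²+619²) = √423161 ≈ 650.51, ∠ = arctan(619/200) ≈ 72.09°
pole at origin: |s| = 619, ∠ = 90.00° (in denominator)
|T| = 10 · 4.9254e+05 / 2.4926e+08 ≈ 0.01976
Gain = 20 log₁₀(0.01976) ≈ -34.08 dB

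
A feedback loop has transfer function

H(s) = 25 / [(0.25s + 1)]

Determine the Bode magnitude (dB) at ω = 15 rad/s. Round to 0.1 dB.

At ω = 15 rad/s:
pole (1 + j15·0.25) = 1 + j3.75 → |·| ≈ 3.881, ∠ ≈ 75.07°
|H| = 25 · 1 / (3.881) ≈ 6.4416
Gain = 20 log₁₀(6.4416) ≈ 16.18 dB

16.2 dB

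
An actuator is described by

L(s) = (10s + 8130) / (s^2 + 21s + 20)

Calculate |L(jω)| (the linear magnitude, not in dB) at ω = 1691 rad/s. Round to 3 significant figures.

0.00656

Substitute s = j1691:
Numerator: 10(j1691) + 8130 = 8130 + j16910
Denominator: (j1691)^2 + 21(j1691) + 20 = -2859461 + j35511
|N| = √(8130² + 16910²) ≈ 18763, ∠N ≈ 64.32°
|D| = √(2859461² + 35511²) ≈ 2.8597e+06, ∠D ≈ 179.29°
|L| = 18763 / 2.8597e+06 ≈ 0.0065612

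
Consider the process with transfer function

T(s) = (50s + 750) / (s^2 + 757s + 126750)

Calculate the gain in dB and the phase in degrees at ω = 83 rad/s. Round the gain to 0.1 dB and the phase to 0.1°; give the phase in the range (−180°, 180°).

-30.1 dB, 52.1°

Substitute s = j83:
Numerator: 50(j83) + 750 = 750 + j4150
Denominator: (j83)^2 + 757(j83) + 126750 = 119861 + j62831
|N| = √(750² + 4150²) ≈ 4217.2, ∠N ≈ 79.76°
|D| = √(119861² + 62831²) ≈ 1.3533e+05, ∠D ≈ 27.66°
|T| = 4217.2 / 1.3533e+05 ≈ 0.031162
Gain = 20 log₁₀(0.031162) ≈ -30.13 dB
∠T = 79.76° − 27.66° = 52.10°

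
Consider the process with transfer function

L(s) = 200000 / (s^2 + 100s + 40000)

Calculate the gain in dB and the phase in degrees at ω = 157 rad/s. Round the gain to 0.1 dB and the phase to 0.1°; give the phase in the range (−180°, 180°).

At s = jω = j157:
quadratic: (j157)² + 100·j157 + 40000 = 15351 + j15700 → |·| ≈ 21958, ∠ ≈ 45.64°
|L| = 200000 / 21958 ≈ 9.1083
Gain = 20 log₁₀(9.1083) ≈ 19.19 dB
∠L = 0.00° − 45.64° = -45.64°

19.2 dB, -45.6°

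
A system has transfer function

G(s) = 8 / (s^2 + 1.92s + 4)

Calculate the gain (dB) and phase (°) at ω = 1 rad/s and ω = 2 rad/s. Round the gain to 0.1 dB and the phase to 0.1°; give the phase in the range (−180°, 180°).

ω = 1: 7.0 dB, -32.6°; ω = 2: 6.4 dB, -90.0°

At s = jω = j1:
quadratic: (j1)² + 1.92·j1 + 4 = 3 + j1.92 → |·| ≈ 3.5618, ∠ ≈ 32.62°
|G| = 8 / 3.5618 ≈ 2.2461
Gain = 20 log₁₀(2.2461) ≈ 7.03 dB
∠G = 0.00° − 32.62° = -32.62°

At s = jω = j2:
quadratic: (j2)² + 1.92·j2 + 4 = 0 + j3.84 → |·| ≈ 3.84, ∠ ≈ 90.00°
|G| = 8 / 3.84 ≈ 2.0833
Gain = 20 log₁₀(2.0833) ≈ 6.38 dB
∠G = 0.00° − 90.00° = -90.00°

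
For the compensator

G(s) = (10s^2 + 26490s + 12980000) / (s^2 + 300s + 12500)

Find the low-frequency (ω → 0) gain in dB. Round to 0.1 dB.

60.3 dB

G(0) = 12980000 / 12500 = 1038.4
20 log₁₀(1038.4) ≈ 60.33 dB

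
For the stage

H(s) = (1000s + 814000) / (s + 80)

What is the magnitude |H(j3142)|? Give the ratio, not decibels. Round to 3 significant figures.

Substitute s = j3142:
Numerator: 1000(j3142) + 814000 = 814000 + j3142000
Denominator: (j3142) + 80 = 80 + j3142
|N| = √(814000² + 3142000²) ≈ 3.2457e+06, ∠N ≈ 75.48°
|D| = √(80² + 3142²) ≈ 3143, ∠D ≈ 88.54°
|H| = 3.2457e+06 / 3143 ≈ 1032.7

1.03e+03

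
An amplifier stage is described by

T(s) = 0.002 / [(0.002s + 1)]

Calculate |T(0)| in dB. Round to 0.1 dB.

-54.0 dB

T(0) = 0.002 · 1 / 1 = 0.002
20 log₁₀(0.002) ≈ -53.98 dB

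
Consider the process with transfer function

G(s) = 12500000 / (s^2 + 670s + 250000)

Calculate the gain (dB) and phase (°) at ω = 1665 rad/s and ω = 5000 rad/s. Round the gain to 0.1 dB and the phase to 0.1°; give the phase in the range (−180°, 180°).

ω = 1665: 13.1 dB, -156.1°; ω = 5000: -6.0 dB, -172.3°

At s = jω = j1665:
quadratic: (j1665)² + 670·j1665 + 250000 = -2522225 + j1115550 → |·| ≈ 2.7579e+06, ∠ ≈ 156.14°
|G| = 12500000 / 2.7579e+06 ≈ 4.5324
Gain = 20 log₁₀(4.5324) ≈ 13.13 dB
∠G = 0.00° − 156.14° = -156.14°

At s = jω = j5000:
quadratic: (j5000)² + 670·j5000 + 250000 = -24750000 + j3350000 → |·| ≈ 2.4976e+07, ∠ ≈ 172.29°
|G| = 12500000 / 2.4976e+07 ≈ 0.50048
Gain = 20 log₁₀(0.50048) ≈ -6.01 dB
∠G = 0.00° − 172.29° = -172.29°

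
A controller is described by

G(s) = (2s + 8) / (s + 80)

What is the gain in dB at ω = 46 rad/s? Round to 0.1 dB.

Substitute s = j46:
Numerator: 2(j46) + 8 = 8 + j92
Denominator: (j46) + 80 = 80 + j46
|N| = √(8² + 92²) ≈ 92.347, ∠N ≈ 85.03°
|D| = √(80² + 46²) ≈ 92.282, ∠D ≈ 29.90°
|G| = 92.347 / 92.282 ≈ 1.0007
Gain = 20 log₁₀(1.0007) ≈ 0.01 dB

0.0 dB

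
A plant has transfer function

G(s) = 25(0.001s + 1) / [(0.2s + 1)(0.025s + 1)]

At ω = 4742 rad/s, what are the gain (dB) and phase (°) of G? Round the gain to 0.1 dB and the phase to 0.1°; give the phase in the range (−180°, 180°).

At ω = 4742 rad/s:
zero (1 + j4742·0.001) = 1 + j4.742 → |·| ≈ 4.8463, ∠ ≈ 78.09°
pole (1 + j4742·0.2) = 1 + j948.4 → |·| ≈ 948.4, ∠ ≈ 89.94°
pole (1 + j4742·0.025) = 1 + j118.55 → |·| ≈ 118.55, ∠ ≈ 89.52°
|G| = 25 · 4.8463 / (948.4 · 118.55) ≈ 0.0010776
Gain = 20 log₁₀(0.0010776) ≈ -59.35 dB
∠G = (78.09°) − (89.94° + 89.52°) = -101.37°

-59.4 dB, -101.4°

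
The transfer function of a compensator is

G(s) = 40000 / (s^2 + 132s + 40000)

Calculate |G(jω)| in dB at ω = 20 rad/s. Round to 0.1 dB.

0.1 dB

At s = jω = j20:
quadratic: (j20)² + 132·j20 + 40000 = 39600 + j2640 → |·| ≈ 39688, ∠ ≈ 3.81°
|G| = 40000 / 39688 ≈ 1.0079
Gain = 20 log₁₀(1.0079) ≈ 0.07 dB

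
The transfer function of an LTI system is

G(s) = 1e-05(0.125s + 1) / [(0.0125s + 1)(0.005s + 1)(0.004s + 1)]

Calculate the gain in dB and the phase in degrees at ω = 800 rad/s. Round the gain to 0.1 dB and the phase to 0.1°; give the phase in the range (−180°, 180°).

-102.9 dB, -143.5°

At ω = 800 rad/s:
zero (1 + j800·0.125) = 1 + j100 → |·| ≈ 100, ∠ ≈ 89.43°
pole (1 + j800·0.0125) = 1 + j10 → |·| ≈ 10.05, ∠ ≈ 84.29°
pole (1 + j800·0.005) = 1 + j4 → |·| ≈ 4.1231, ∠ ≈ 75.96°
pole (1 + j800·0.004) = 1 + j3.2 → |·| ≈ 3.3526, ∠ ≈ 72.65°
|G| = 1e-05 · 100 / (10.05 · 4.1231 · 3.3526) ≈ 7.1983e-06
Gain = 20 log₁₀(7.1983e-06) ≈ -102.86 dB
∠G = (89.43°) − (84.29° + 75.96° + 72.65°) = -143.47°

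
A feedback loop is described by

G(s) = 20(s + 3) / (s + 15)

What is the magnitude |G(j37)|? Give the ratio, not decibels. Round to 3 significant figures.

At s = jω = j37:
zero (s+3): 3 + j37 → |·| = √(3²+37²) = √1378 ≈ 37.121, ∠ = arctan(37/3) ≈ 85.36°
pole (s+15): 15 + j37 → |·| = √(15²+37²) = √1594 ≈ 39.925, ∠ = arctan(37/15) ≈ 67.93°
|G| = 20 · 37.121 / 39.925 ≈ 18.595

18.6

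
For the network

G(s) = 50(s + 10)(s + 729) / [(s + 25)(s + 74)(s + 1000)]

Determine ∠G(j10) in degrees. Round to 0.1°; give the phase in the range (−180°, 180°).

15.7°

At s = jω = j10:
zero (s+10): 10 + j10 → |·| = √(10²+10²) = √200 ≈ 14.142, ∠ = arctan(10/10) ≈ 45.00°
zero (s+729): 729 + j10 → |·| = √(729²+10²) = √531541 ≈ 729.07, ∠ = arctan(10/729) ≈ 0.79°
pole (s+25): 25 + j10 → |·| = √(25²+10²) = √725 ≈ 26.926, ∠ = arctan(10/25) ≈ 21.80°
pole (s+74): 74 + j10 → |·| = √(74²+10²) = √5576 ≈ 74.673, ∠ = arctan(10/74) ≈ 7.70°
pole (s+1000): 1000 + j10 → |·| = √(1000²+10²) = √1000100 ≈ 1000, ∠ = arctan(10/1000) ≈ 0.57°
∠G = 45.79° − 30.07° = 15.72°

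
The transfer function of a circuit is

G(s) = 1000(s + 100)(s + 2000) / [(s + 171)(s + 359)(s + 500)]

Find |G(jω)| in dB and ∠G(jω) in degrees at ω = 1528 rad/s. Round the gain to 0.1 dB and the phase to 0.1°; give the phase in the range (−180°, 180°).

At s = jω = j1528:
zero (s+100): 100 + j1528 → |·| = √(100²+1528²) = √2344784 ≈ 1531.3, ∠ = arctan(1528/100) ≈ 86.26°
zero (s+2000): 2000 + j1528 → |·| = √(2000²+1528²) = √6334784 ≈ 2516.9, ∠ = arctan(1528/2000) ≈ 37.38°
pole (s+171): 171 + j1528 → |·| = √(171²+1528²) = √2364025 ≈ 1537.5, ∠ = arctan(1528/171) ≈ 83.61°
pole (s+359): 359 + j1528 → |·| = √(359²+1528²) = √2463665 ≈ 1569.6, ∠ = arctan(1528/359) ≈ 76.78°
pole (s+500): 500 + j1528 → |·| = √(500²+1528²) = √2584784 ≈ 1607.7, ∠ = arctan(1528/500) ≈ 71.88°
|G| = 1000 · 3.8541e+06 / 3.8798e+09 ≈ 0.99338
Gain = 20 log₁₀(0.99338) ≈ -0.06 dB
∠G = 123.64° − 232.27° = -108.63°

-0.1 dB, -108.6°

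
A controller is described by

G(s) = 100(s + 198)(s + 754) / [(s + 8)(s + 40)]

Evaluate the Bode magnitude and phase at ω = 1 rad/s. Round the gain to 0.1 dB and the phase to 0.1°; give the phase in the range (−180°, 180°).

At s = jω = j1:
zero (s+198): 198 + j1 → |·| = √(198²+1²) = √39205 ≈ 198, ∠ = arctan(1/198) ≈ 0.29°
zero (s+754): 754 + j1 → |·| = √(754²+1²) = √568517 ≈ 754, ∠ = arctan(1/754) ≈ 0.08°
pole (s+8): 8 + j1 → |·| = √(8²+1²) = √65 ≈ 8.0623, ∠ = arctan(1/8) ≈ 7.13°
pole (s+40): 40 + j1 → |·| = √(40²+1²) = √1601 ≈ 40.012, ∠ = arctan(1/40) ≈ 1.43°
|G| = 100 · 1.4929e+05 / 322.59 ≈ 46279
Gain = 20 log₁₀(46279) ≈ 93.31 dB
∠G = 0.37° − 8.56° = -8.19°

93.3 dB, -8.2°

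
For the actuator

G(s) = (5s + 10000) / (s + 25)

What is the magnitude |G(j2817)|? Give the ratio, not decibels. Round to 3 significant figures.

6.13

Substitute s = j2817:
Numerator: 5(j2817) + 10000 = 10000 + j14085
Denominator: (j2817) + 25 = 25 + j2817
|N| = √(10000² + 14085²) ≈ 17274, ∠N ≈ 54.63°
|D| = √(25² + 2817²) ≈ 2817.1, ∠D ≈ 89.49°
|G| = 17274 / 2817.1 ≈ 6.1318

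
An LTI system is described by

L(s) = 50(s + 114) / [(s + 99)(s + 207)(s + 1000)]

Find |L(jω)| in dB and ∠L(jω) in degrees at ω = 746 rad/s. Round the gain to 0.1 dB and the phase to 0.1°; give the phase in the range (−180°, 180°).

At s = jω = j746:
zero (s+114): 114 + j746 → |·| = √(114²+746²) = √569512 ≈ 754.66, ∠ = arctan(746/114) ≈ 81.31°
pole (s+99): 99 + j746 → |·| = √(99²+746²) = √566317 ≈ 752.54, ∠ = arctan(746/99) ≈ 82.44°
pole (s+207): 207 + j746 → |·| = √(207²+746²) = √599365 ≈ 774.19, ∠ = arctan(746/207) ≈ 74.49°
pole (s+1000): 1000 + j746 → |·| = √(1000²+746²) = √1556516 ≈ 1247.6, ∠ = arctan(746/1000) ≈ 36.72°
|L| = 50 · 754.66 / 7.2686e+08 ≈ 5.1912e-05
Gain = 20 log₁₀(5.1912e-05) ≈ -85.69 dB
∠L = 81.31° − 193.65° = -112.34°

-85.7 dB, -112.3°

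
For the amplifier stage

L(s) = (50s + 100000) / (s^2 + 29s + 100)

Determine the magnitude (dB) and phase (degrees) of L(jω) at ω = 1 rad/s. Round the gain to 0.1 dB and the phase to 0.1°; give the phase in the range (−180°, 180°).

59.7 dB, -16.3°

Substitute s = j1:
Numerator: 50(j1) + 100000 = 100000 + j50
Denominator: (j1)^2 + 29(j1) + 100 = 99 + j29
|N| = √(100000² + 50²) ≈ 1e+05, ∠N ≈ 0.03°
|D| = √(99² + 29²) ≈ 103.16, ∠D ≈ 16.33°
|L| = 1e+05 / 103.16 ≈ 969.37
Gain = 20 log₁₀(969.37) ≈ 59.73 dB
∠L = 0.03° − 16.33° = -16.30°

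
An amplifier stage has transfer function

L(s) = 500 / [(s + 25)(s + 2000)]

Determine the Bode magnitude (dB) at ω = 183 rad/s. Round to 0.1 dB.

-57.4 dB

At s = jω = j183:
pole (s+25): 25 + j183 → |·| = √(25²+183²) = √34114 ≈ 184.7, ∠ = arctan(183/25) ≈ 82.22°
pole (s+2000): 2000 + j183 → |·| = √(2000²+183²) = √4033489 ≈ 2008.4, ∠ = arctan(183/2000) ≈ 5.23°
|L| = 500 / 3.7095e+05 ≈ 0.0013479
Gain = 20 log₁₀(0.0013479) ≈ -57.41 dB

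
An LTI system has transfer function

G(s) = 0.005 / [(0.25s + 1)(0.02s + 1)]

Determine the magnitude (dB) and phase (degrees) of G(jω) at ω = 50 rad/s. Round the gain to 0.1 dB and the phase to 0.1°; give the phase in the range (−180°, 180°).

-71.0 dB, -130.4°

At ω = 50 rad/s:
pole (1 + j50·0.25) = 1 + j12.5 → |·| ≈ 12.54, ∠ ≈ 85.43°
pole (1 + j50·0.02) = 1 + j1 → |·| ≈ 1.4142, ∠ ≈ 45.00°
|G| = 0.005 · 1 / (12.54 · 1.4142) ≈ 0.00028194
Gain = 20 log₁₀(0.00028194) ≈ -71.00 dB
∠G = (0°) − (85.43° + 45.00°) = -130.43°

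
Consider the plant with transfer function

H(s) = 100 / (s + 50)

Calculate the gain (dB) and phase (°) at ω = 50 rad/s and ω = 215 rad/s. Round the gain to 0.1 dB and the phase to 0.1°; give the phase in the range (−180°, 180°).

Substitute s = j50:
Numerator: 100 = 100 + j0
Denominator: (j50) + 50 = 50 + j50
|N| = √(100² + 0²) ≈ 100, ∠N ≈ 0.00°
|D| = √(50² + 50²) ≈ 70.711, ∠D ≈ 45.00°
|H| = 100 / 70.711 ≈ 1.4142
Gain = 20 log₁₀(1.4142) ≈ 3.01 dB
∠H = 0.00° − 45.00° = -45.00°

Substitute s = j215:
Numerator: 100 = 100 + j0
Denominator: (j215) + 50 = 50 + j215
|N| = √(100² + 0²) ≈ 100, ∠N ≈ 0.00°
|D| = √(50² + 215²) ≈ 220.74, ∠D ≈ 76.91°
|H| = 100 / 220.74 ≈ 0.45302
Gain = 20 log₁₀(0.45302) ≈ -6.88 dB
∠H = 0.00° − 76.91° = -76.91°

ω = 50: 3.0 dB, -45.0°; ω = 215: -6.9 dB, -76.9°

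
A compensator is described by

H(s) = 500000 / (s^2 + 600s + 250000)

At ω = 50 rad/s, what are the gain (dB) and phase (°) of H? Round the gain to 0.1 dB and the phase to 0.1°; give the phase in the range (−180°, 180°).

At s = jω = j50:
quadratic: (j50)² + 600·j50 + 250000 = 247500 + j30000 → |·| ≈ 2.4931e+05, ∠ ≈ 6.91°
|H| = 500000 / 2.4931e+05 ≈ 2.0055
Gain = 20 log₁₀(2.0055) ≈ 6.04 dB
∠H = 0.00° − 6.91° = -6.91°

6.0 dB, -6.9°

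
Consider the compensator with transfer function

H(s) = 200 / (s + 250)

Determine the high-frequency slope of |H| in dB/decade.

-20 dB/decade

Each pole contributes −20 dB/decade at high frequency; each zero contributes +20 dB/decade.
Net: 0 zero(s) − 1 pole(s) → -20 dB/decade.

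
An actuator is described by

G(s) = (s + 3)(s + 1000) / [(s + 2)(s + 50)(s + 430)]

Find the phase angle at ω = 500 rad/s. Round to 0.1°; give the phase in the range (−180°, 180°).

At s = jω = j500:
zero (s+3): 3 + j500 → |·| = √(3²+500²) = √250009 ≈ 500.01, ∠ = arctan(500/3) ≈ 89.66°
zero (s+1000): 1000 + j500 → |·| = √(1000²+500²) = √1250000 ≈ 1118, ∠ = arctan(500/1000) ≈ 26.57°
pole (s+2): 2 + j500 → |·| = √(2²+500²) = √250004 ≈ 500, ∠ = arctan(500/2) ≈ 89.77°
pole (s+50): 50 + j500 → |·| = √(50²+500²) = √252500 ≈ 502.49, ∠ = arctan(500/50) ≈ 84.29°
pole (s+430): 430 + j500 → |·| = √(430²+500²) = √434900 ≈ 659.47, ∠ = arctan(500/430) ≈ 49.30°
∠G = 116.23° − 223.36° = -107.13°

-107.1°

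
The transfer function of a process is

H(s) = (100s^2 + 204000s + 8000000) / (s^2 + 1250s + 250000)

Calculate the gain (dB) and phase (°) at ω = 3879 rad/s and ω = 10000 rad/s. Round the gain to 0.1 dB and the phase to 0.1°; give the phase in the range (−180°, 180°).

ω = 3879: 40.7 dB, -9.7°; ω = 10000: 40.1 dB, -4.4°

Substitute s = j3879:
Numerator: 100(j3879)^2 + 204000(j3879) + 8000000 = -1496664100 + j791316000
Denominator: (j3879)^2 + 1250(j3879) + 250000 = -14796641 + j4848750
|N| = √(1496664100² + 791316000²) ≈ 1.693e+09, ∠N ≈ 152.13°
|D| = √(14796641² + 4848750²) ≈ 1.5571e+07, ∠D ≈ 161.86°
|H| = 1.693e+09 / 1.5571e+07 ≈ 108.73
Gain = 20 log₁₀(108.73) ≈ 40.73 dB
∠H = 152.13° − 161.86° = -9.73°

Substitute s = j10000:
Numerator: 100(j10000)^2 + 204000(j10000) + 8000000 = -9992000000 + j2040000000
Denominator: (j10000)^2 + 1250(j10000) + 250000 = -99750000 + j12500000
|N| = √(9992000000² + 2040000000²) ≈ 1.0198e+10, ∠N ≈ 168.46°
|D| = √(99750000² + 12500000²) ≈ 1.0053e+08, ∠D ≈ 172.86°
|H| = 1.0198e+10 / 1.0053e+08 ≈ 101.44
Gain = 20 log₁₀(101.44) ≈ 40.12 dB
∠H = 168.46° − 172.86° = -4.40°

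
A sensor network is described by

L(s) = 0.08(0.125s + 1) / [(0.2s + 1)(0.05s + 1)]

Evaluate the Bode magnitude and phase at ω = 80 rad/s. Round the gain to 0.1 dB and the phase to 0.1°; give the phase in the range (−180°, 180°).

At ω = 80 rad/s:
zero (1 + j80·0.125) = 1 + j10 → |·| ≈ 10.05, ∠ ≈ 84.29°
pole (1 + j80·0.2) = 1 + j16 → |·| ≈ 16.031, ∠ ≈ 86.42°
pole (1 + j80·0.05) = 1 + j4 → |·| ≈ 4.1231, ∠ ≈ 75.96°
|L| = 0.08 · 10.05 / (16.031 · 4.1231) ≈ 0.012164
Gain = 20 log₁₀(0.012164) ≈ -38.30 dB
∠L = (84.29°) − (86.42° + 75.96°) = -78.09°

-38.3 dB, -78.1°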